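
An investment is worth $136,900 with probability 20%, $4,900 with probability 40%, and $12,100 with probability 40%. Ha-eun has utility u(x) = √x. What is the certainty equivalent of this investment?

E[u] = 0.2·√136900 + 0.4·√4900 + 0.4·√12100 = 0.2·370 + 0.4·70 + 0.4·110 = 146
CE = (146)² = 21316

$21,316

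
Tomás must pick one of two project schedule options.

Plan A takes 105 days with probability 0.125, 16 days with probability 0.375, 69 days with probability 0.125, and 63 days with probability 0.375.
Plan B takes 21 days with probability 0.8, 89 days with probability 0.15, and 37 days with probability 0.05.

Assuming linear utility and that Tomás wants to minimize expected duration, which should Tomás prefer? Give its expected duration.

Plan A = 0.125 × 105 + 0.375 × 16 + 0.125 × 69 + 0.375 × 63 = 13.125 + 6 + 8.625 + 23.625 = 51.375
Plan B = 0.8 × 21 + 0.15 × 89 + 0.05 × 37 = 16.8 + 13.35 + 1.85 = 32

Plan B (32 days)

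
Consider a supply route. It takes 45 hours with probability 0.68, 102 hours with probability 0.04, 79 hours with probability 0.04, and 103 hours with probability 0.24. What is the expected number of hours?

62.56 hours

EV = 0.68 × 45 + 0.04 × 102 + 0.04 × 79 + 0.24 × 103 = 30.6 + 4.08 + 3.16 + 24.72 = 62.56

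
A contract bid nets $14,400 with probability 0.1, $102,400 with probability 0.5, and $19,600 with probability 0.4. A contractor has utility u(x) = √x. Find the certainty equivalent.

E[u] = 0.1·√14400 + 0.5·√102400 + 0.4·√19600 = 0.1·120 + 0.5·320 + 0.4·140 = 228
CE = (228)² = 51984

$51,984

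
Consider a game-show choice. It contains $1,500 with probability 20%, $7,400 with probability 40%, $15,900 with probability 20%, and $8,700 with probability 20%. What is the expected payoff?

$8,180

EV = 0.2 × 1500 + 0.4 × 7400 + 0.2 × 15900 + 0.2 × 8700 = 300 + 2960 + 3180 + 1740 = 8180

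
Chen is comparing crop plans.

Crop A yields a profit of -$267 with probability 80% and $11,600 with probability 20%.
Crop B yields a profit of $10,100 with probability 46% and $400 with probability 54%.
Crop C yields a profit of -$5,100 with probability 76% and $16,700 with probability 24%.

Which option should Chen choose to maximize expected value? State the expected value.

Crop A = 0.8 × (-267) + 0.2 × 11600 = -213.6 + 2320 = 2106.4
Crop B = 0.46 × 10100 + 0.54 × 400 = 4646 + 216 = 4862
Crop C = 0.76 × (-5100) + 0.24 × 16700 = -3876 + 4008 = 132

Crop B ($4,862)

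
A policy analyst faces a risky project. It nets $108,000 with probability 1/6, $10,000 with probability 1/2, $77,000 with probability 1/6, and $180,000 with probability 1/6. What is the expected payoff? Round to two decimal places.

EV = 1/6 × 108000 + 1/2 × 10000 + 1/6 × 77000 + 1/6 × 180000 = 18000 + 5000 + 12833.3333 + 30000 = 65833.3333

$65,833.33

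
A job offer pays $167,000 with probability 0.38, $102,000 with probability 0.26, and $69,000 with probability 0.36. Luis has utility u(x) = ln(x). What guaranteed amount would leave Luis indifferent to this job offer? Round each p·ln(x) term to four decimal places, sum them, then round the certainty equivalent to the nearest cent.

E[u] = 0.38·ln(167000) + 0.26·ln(102000) + 0.36·ln(69000) = 4.5698 + 2.9985 + 4.0111 = 11.5794
CE = e^11.5794 ≈ 106873.37

$106,873.37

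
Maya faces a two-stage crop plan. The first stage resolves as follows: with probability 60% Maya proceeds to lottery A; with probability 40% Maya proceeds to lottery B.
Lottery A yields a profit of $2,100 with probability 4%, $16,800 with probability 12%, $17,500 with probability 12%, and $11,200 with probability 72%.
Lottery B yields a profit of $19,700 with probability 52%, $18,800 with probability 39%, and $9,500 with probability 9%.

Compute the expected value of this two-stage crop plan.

EV(A) = 0.04 × 2100 + 0.12 × 16800 + 0.12 × 17500 + 0.72 × 11200 = 84 + 2016 + 2100 + 8064 = 12264
EV(B) = 0.52 × 19700 + 0.39 × 18800 + 0.09 × 9500 = 10244 + 7332 + 855 = 18431
Overall = 0.6 × 12264 + 0.4 × 18431 = 7358.4 + 7372.4 = 14730.8

$14,730.80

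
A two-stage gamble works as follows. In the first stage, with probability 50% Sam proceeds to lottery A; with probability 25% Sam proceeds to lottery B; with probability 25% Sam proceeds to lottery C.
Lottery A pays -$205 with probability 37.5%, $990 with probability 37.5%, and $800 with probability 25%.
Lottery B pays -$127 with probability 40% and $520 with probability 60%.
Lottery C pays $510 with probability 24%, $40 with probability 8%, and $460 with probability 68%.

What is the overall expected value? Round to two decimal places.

$422.09

EV(A) = 0.375 × (-205) + 0.375 × 990 + 0.25 × 800 = -76.875 + 371.25 + 200 = 494.375
EV(B) = 0.4 × (-127) + 0.6 × 520 = -50.8 + 312 = 261.2
EV(C) = 0.24 × 510 + 0.08 × 40 + 0.68 × 460 = 122.4 + 3.2 + 312.8 = 438.4
Overall = 0.5 × 494.375 + 0.25 × 261.2 + 0.25 × 438.4 = 247.1875 + 65.3 + 109.6 = 422.0875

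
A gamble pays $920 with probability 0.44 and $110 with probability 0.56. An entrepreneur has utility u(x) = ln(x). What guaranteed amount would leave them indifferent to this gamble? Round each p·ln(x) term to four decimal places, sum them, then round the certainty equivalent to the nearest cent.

$280.06

E[u] = 0.44·ln(920) + 0.56·ln(110) = 3.0027 + 2.6323 = 5.6350
CE = e^5.6350 ≈ 280.06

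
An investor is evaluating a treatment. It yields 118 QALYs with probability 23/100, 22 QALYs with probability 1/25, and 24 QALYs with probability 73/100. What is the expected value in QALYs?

EV = 23/100 × 118 + 1/25 × 22 + 73/100 × 24 = 27.14 + 0.88 + 17.52 = 45.54

45.54 QALYs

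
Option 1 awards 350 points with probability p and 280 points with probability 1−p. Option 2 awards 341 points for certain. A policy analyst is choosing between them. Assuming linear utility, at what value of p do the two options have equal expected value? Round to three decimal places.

p·350 + (1−p)·280 = 341
70p + 280 = 341
p = (341 − 280) / 70

p = 0.871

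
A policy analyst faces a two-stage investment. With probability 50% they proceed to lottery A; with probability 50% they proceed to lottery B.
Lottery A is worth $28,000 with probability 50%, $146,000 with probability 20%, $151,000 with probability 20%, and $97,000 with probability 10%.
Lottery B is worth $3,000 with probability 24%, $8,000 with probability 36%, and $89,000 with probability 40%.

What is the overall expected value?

$61,150

EV(A) = 0.5 × 28000 + 0.2 × 146000 + 0.2 × 151000 + 0.1 × 97000 = 14000 + 29200 + 30200 + 9700 = 83100
EV(B) = 0.24 × 3000 + 0.36 × 8000 + 0.4 × 89000 = 720 + 2880 + 35600 = 39200
Overall = 0.5 × 83100 + 0.5 × 39200 = 41550 + 19600 = 61150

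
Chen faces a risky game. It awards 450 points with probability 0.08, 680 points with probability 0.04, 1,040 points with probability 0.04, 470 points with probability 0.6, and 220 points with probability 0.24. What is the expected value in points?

EV = 0.08 × 450 + 0.04 × 680 + 0.04 × 1040 + 0.6 × 470 + 0.24 × 220 = 36 + 27.2 + 41.6 + 282 + 52.8 = 439.6

439.6 points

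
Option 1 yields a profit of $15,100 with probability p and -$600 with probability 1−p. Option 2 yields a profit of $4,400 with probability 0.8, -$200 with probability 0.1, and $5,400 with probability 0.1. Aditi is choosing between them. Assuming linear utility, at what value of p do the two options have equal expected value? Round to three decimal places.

EV(Option 2) = 0.8 × 4400 + 0.1 × (-200) + 0.1 × 5400 = 3520 − 20 + 540 = 4040
p·15100 + (1−p)·(-600) = 4040
15700p − 600 = 4040
p = (4040 + 600) / 15700

p = 0.296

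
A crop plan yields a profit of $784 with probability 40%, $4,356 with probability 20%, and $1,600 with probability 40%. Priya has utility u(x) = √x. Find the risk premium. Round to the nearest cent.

$192.64

E[u] = 0.4·√784 + 0.2·√4356 + 0.4·√1600 = 0.4·28 + 0.2·66 + 0.4·40 = 40.4
CE = (40.4)² = 1632.16
Risk premium = EV − CE = 1824.8 − 1632.16 = 192.64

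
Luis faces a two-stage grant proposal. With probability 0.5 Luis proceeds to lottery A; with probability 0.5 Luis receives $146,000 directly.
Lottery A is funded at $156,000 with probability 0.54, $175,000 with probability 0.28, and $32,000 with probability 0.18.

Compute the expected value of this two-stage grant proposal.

$142,500

EV(A) = 0.54 × 156000 + 0.28 × 175000 + 0.18 × 32000 = 84240 + 49000 + 5760 = 139000
Branch B: 146000 (certain)
Overall = 0.5 × 139000 + 0.5 × 146000 = 69500 + 73000 = 142500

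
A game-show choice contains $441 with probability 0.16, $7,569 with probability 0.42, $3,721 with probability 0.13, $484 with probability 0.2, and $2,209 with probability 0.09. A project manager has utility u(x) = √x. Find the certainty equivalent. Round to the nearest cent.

$3,187.73

E[u] = 0.16·√441 + 0.42·√7569 + 0.13·√3721 + 0.2·√484 + 0.09·√2209 = 0.16·21 + 0.42·87 + 0.13·61 + 0.2·22 + 0.09·47 = 56.46
CE = (56.46)² = 3187.7316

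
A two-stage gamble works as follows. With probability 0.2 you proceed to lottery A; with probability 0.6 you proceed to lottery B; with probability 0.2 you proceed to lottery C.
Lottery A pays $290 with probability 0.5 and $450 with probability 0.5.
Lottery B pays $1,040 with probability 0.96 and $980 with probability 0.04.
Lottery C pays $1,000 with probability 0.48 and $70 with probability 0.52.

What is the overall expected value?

$799.84

EV(A) = 0.5 × 290 + 0.5 × 450 = 145 + 225 = 370
EV(B) = 0.96 × 1040 + 0.04 × 980 = 998.4 + 39.2 = 1037.6
EV(C) = 0.48 × 1000 + 0.52 × 70 = 480 + 36.4 = 516.4
Overall = 0.2 × 370 + 0.6 × 1037.6 + 0.2 × 516.4 = 74 + 622.56 + 103.28 = 799.84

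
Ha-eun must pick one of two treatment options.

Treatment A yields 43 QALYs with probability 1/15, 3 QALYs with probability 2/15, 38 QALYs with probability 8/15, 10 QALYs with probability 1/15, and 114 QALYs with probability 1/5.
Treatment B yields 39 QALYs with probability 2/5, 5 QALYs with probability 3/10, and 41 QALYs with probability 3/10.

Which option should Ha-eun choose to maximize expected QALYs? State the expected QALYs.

Treatment A = 1/15 × 43 + 2/15 × 3 + 8/15 × 38 + 1/15 × 10 + 1/5 × 114 = 2.8667 + 0.4 + 20.2667 + 0.6667 + 22.8 = 47
Treatment B = 2/5 × 39 + 3/10 × 5 + 3/10 × 41 = 15.6 + 1.5 + 12.3 = 29.4

Treatment A (47 QALYs)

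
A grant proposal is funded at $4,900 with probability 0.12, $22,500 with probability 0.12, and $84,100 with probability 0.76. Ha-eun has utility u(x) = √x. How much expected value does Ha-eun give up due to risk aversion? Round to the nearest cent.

$6,293.76

E[u] = 0.12·√4900 + 0.12·√22500 + 0.76·√84100 = 0.12·70 + 0.12·150 + 0.76·290 = 246.8
CE = (246.8)² = 60910.24
Risk premium = EV − CE = 67204 − 60910.24 = 6293.76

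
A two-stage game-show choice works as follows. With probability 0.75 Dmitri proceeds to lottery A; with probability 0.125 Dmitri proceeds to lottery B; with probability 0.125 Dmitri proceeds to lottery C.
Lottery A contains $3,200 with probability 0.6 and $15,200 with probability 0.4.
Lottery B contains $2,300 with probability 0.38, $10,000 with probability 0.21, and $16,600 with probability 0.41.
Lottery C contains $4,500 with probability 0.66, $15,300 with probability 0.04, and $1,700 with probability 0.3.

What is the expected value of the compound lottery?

$7,734

EV(A) = 0.6 × 3200 + 0.4 × 15200 = 1920 + 6080 = 8000
EV(B) = 0.38 × 2300 + 0.21 × 10000 + 0.41 × 16600 = 874 + 2100 + 6806 = 9780
EV(C) = 0.66 × 4500 + 0.04 × 15300 + 0.3 × 1700 = 2970 + 612 + 510 = 4092
Overall = 0.75 × 8000 + 0.125 × 9780 + 0.125 × 4092 = 6000 + 1222.5 + 511.5 = 7734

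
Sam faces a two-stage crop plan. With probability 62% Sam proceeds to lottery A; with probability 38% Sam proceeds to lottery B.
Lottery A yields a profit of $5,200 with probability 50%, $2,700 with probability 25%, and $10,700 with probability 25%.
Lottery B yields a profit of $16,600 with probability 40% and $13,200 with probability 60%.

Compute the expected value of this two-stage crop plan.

$9,221.80

EV(A) = 0.5 × 5200 + 0.25 × 2700 + 0.25 × 10700 = 2600 + 675 + 2675 = 5950
EV(B) = 0.4 × 16600 + 0.6 × 13200 = 6640 + 7920 = 14560
Overall = 0.62 × 5950 + 0.38 × 14560 = 3689 + 5532.8 = 9221.8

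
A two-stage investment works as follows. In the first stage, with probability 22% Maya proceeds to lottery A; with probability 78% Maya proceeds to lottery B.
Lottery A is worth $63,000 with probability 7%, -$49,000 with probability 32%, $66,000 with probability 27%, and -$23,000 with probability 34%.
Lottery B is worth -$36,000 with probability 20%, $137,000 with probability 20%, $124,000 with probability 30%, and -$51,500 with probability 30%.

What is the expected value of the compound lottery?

$32,441.60

EV(A) = 0.07 × 63000 + 0.32 × (-49000) + 0.27 × 66000 + 0.34 × (-23000) = 4410 − 15680 + 17820 − 7820 = -1270
EV(B) = 0.2 × (-36000) + 0.2 × 137000 + 0.3 × 124000 + 0.3 × (-51500) = -7200 + 27400 + 37200 − 15450 = 41950
Overall = 0.22 × (-1270) + 0.78 × 41950 = -279.4 + 32721 = 32441.6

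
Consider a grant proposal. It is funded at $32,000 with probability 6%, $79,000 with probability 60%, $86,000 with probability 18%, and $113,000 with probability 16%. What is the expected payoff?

EV = 0.06 × 32000 + 0.6 × 79000 + 0.18 × 86000 + 0.16 × 113000 = 1920 + 47400 + 15480 + 18080 = 82880

$82,880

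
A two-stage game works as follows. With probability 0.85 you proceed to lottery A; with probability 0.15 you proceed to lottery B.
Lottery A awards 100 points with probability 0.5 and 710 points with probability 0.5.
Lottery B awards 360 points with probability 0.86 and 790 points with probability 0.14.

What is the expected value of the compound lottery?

407.28 points

EV(A) = 0.5 × 100 + 0.5 × 710 = 50 + 355 = 405
EV(B) = 0.86 × 360 + 0.14 × 790 = 309.6 + 110.6 = 420.2
Overall = 0.85 × 405 + 0.15 × 420.2 = 344.25 + 63.03 = 407.28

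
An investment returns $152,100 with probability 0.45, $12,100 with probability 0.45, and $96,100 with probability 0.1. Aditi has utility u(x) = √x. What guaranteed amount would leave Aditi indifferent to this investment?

E[u] = 0.45·√152100 + 0.45·√12100 + 0.1·√96100 = 0.45·390 + 0.45·110 + 0.1·310 = 256
CE = (256)² = 65536

$65,536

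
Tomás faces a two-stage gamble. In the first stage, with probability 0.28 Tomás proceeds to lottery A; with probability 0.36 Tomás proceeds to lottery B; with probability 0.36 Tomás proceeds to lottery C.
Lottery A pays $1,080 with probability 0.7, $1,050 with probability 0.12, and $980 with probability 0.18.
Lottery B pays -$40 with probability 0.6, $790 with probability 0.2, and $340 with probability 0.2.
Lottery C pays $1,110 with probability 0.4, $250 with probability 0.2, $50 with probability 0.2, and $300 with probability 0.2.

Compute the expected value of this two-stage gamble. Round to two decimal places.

EV(A) = 0.7 × 1080 + 0.12 × 1050 + 0.18 × 980 = 756 + 126 + 176.4 = 1058.4
EV(B) = 0.6 × (-40) + 0.2 × 790 + 0.2 × 340 = -24 + 158 + 68 = 202
EV(C) = 0.4 × 1110 + 0.2 × 250 + 0.2 × 50 + 0.2 × 300 = 444 + 50 + 10 + 60 = 564
Overall = 0.28 × 1058.4 + 0.36 × 202 + 0.36 × 564 = 296.352 + 72.72 + 203.04 = 572.112

$572.11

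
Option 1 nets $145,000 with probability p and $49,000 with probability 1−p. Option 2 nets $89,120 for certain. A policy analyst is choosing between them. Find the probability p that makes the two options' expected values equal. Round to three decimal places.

p = 0.418

p·145000 + (1−p)·49000 = 89120
96000p + 49000 = 89120
p = (89120 − 49000) / 96000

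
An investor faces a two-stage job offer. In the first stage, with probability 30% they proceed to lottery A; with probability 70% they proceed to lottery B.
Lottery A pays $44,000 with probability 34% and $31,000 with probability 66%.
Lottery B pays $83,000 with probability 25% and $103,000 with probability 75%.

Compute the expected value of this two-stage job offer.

EV(A) = 0.34 × 44000 + 0.66 × 31000 = 14960 + 20460 = 35420
EV(B) = 0.25 × 83000 + 0.75 × 103000 = 20750 + 77250 = 98000
Overall = 0.3 × 35420 + 0.7 × 98000 = 10626 + 68600 = 79226

$79,226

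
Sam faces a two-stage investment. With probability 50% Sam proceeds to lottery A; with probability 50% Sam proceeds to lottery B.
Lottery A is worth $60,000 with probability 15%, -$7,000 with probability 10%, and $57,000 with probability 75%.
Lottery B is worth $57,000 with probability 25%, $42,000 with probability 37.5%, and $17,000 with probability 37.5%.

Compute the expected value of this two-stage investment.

$43,712.50

EV(A) = 0.15 × 60000 + 0.1 × (-7000) + 0.75 × 57000 = 9000 − 700 + 42750 = 51050
EV(B) = 0.25 × 57000 + 0.375 × 42000 + 0.375 × 17000 = 14250 + 15750 + 6375 = 36375
Overall = 0.5 × 51050 + 0.5 × 36375 = 25525 + 18187.5 = 43712.5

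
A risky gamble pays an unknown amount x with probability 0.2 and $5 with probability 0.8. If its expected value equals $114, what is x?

0.2·x + 0.8·5 = 114
0.2·x = 114 − 4 = 110
x = 110 / 0.2 = 550

x = $550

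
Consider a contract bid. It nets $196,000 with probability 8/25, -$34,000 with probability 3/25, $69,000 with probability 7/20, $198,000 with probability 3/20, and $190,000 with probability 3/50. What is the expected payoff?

EV = 8/25 × 196000 + 3/25 × (-34000) + 7/20 × 69000 + 3/20 × 198000 + 3/50 × 190000 = 62720 − 4080 + 24150 + 29700 + 11400 = 123890

$123,890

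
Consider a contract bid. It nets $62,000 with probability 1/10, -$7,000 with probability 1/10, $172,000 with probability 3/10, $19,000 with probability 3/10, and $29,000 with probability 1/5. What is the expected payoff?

EV = 1/10 × 62000 + 1/10 × (-7000) + 3/10 × 172000 + 3/10 × 19000 + 1/5 × 29000 = 6200 − 700 + 51600 + 5700 + 5800 = 68600

$68,600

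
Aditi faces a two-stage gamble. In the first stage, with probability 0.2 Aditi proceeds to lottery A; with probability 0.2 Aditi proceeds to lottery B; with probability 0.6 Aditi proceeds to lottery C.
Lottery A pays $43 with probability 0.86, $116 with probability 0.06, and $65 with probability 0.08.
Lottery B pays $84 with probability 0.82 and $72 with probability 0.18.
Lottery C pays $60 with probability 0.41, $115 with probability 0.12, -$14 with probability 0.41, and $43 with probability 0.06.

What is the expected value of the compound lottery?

$47.34

EV(A) = 0.86 × 43 + 0.06 × 116 + 0.08 × 65 = 36.98 + 6.96 + 5.2 = 49.14
EV(B) = 0.82 × 84 + 0.18 × 72 = 68.88 + 12.96 = 81.84
EV(C) = 0.41 × 60 + 0.12 × 115 + 0.41 × (-14) + 0.06 × 43 = 24.6 + 13.8 − 5.74 + 2.58 = 35.24
Overall = 0.2 × 49.14 + 0.2 × 81.84 + 0.6 × 35.24 = 9.828 + 16.368 + 21.144 = 47.34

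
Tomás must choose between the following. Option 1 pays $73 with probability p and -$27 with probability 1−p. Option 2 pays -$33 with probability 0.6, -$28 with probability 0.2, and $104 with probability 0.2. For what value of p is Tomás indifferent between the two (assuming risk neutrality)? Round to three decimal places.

p = 0.224

EV(Option 2) = 0.6 × (-33) + 0.2 × (-28) + 0.2 × 104 = -19.8 − 5.6 + 20.8 = -4.6
p·73 + (1−p)·(-27) = -4.6
100p − 27 = -4.6
p = (-4.6 + 27) / 100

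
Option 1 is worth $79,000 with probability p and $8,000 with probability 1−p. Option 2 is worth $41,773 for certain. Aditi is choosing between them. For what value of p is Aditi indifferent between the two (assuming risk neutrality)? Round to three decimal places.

p = 0.476

p·79000 + (1−p)·8000 = 41773
71000p + 8000 = 41773
p = (41773 − 8000) / 71000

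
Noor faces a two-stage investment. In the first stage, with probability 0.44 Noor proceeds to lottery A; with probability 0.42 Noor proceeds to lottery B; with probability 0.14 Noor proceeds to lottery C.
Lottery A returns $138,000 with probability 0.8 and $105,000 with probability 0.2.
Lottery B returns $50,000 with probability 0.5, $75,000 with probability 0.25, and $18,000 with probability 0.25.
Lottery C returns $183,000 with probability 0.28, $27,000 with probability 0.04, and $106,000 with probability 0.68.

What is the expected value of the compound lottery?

$95,497

EV(A) = 0.8 × 138000 + 0.2 × 105000 = 110400 + 21000 = 131400
EV(B) = 0.5 × 50000 + 0.25 × 75000 + 0.25 × 18000 = 25000 + 18750 + 4500 = 48250
EV(C) = 0.28 × 183000 + 0.04 × 27000 + 0.68 × 106000 = 51240 + 1080 + 72080 = 124400
Overall = 0.44 × 131400 + 0.42 × 48250 + 0.14 × 124400 = 57816 + 20265 + 17416 = 95497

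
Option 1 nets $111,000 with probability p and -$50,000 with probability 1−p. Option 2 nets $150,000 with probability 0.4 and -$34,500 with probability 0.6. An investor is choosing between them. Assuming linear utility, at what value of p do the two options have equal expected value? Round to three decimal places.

EV(Option 2) = 0.4 × 150000 + 0.6 × (-34500) = 60000 − 20700 = 39300
p·111000 + (1−p)·(-50000) = 39300
161000p − 50000 = 39300
p = (39300 + 50000) / 161000

p = 0.555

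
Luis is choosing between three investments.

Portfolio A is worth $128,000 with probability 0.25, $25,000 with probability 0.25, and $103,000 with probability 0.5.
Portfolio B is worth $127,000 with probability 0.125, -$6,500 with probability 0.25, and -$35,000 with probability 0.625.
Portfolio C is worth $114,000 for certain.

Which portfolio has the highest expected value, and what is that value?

Portfolio A = 0.25 × 128000 + 0.25 × 25000 + 0.5 × 103000 = 32000 + 6250 + 51500 = 89750
Portfolio B = 0.125 × 127000 + 0.25 × (-6500) + 0.625 × (-35000) = 15875 − 1625 − 21875 = -7625
Portfolio C: 114000 (certain)

Portfolio C ($114,000)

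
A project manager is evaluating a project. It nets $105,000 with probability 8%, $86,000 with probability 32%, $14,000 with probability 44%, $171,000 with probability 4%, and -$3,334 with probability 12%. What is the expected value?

EV = 0.08 × 105000 + 0.32 × 86000 + 0.44 × 14000 + 0.04 × 171000 + 0.12 × (-3334) = 8400 + 27520 + 6160 + 6840 − 400.08 = 48519.92

$48,519.92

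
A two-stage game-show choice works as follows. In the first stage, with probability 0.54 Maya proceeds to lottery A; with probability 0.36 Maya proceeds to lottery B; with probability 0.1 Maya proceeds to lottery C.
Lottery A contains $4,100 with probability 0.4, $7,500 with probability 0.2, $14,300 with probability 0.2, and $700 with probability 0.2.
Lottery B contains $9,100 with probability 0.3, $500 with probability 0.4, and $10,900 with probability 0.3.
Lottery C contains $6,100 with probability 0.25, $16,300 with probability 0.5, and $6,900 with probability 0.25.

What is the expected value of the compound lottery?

EV(A) = 0.4 × 4100 + 0.2 × 7500 + 0.2 × 14300 + 0.2 × 700 = 1640 + 1500 + 2860 + 140 = 6140
EV(B) = 0.3 × 9100 + 0.4 × 500 + 0.3 × 10900 = 2730 + 200 + 3270 = 6200
EV(C) = 0.25 × 6100 + 0.5 × 16300 + 0.25 × 6900 = 1525 + 8150 + 1725 = 11400
Overall = 0.54 × 6140 + 0.36 × 6200 + 0.1 × 11400 = 3315.6 + 2232 + 1140 = 6687.6

$6,687.60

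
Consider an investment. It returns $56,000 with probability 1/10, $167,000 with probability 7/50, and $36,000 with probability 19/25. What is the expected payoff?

$56,340

EV = 1/10 × 56000 + 7/50 × 167000 + 19/25 × 36000 = 5600 + 23380 + 27360 = 56340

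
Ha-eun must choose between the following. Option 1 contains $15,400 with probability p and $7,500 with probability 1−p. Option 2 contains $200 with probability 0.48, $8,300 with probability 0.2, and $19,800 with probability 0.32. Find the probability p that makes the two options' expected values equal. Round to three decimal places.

p = 0.075

EV(Option 2) = 0.48 × 200 + 0.2 × 8300 + 0.32 × 19800 = 96 + 1660 + 6336 = 8092
p·15400 + (1−p)·7500 = 8092
7900p + 7500 = 8092
p = (8092 − 7500) / 7900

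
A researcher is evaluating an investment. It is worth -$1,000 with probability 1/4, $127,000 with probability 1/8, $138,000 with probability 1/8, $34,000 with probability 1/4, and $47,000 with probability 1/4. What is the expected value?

EV = 1/4 × (-1000) + 1/8 × 127000 + 1/8 × 138000 + 1/4 × 34000 + 1/4 × 47000 = -250 + 15875 + 17250 + 8500 + 11750 = 53125

$53,125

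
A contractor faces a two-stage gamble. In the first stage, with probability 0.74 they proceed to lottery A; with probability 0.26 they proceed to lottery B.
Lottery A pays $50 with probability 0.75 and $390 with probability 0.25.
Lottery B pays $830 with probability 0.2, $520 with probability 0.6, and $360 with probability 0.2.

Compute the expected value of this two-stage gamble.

$242.90

EV(A) = 0.75 × 50 + 0.25 × 390 = 37.5 + 97.5 = 135
EV(B) = 0.2 × 830 + 0.6 × 520 + 0.2 × 360 = 166 + 312 + 72 = 550
Overall = 0.74 × 135 + 0.26 × 550 = 99.9 + 143 = 242.9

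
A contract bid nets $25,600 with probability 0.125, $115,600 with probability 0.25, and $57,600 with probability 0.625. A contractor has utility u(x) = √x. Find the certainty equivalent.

E[u] = 0.125·√25600 + 0.25·√115600 + 0.625·√57600 = 0.125·160 + 0.25·340 + 0.625·240 = 255
CE = (255)² = 65025

$65,025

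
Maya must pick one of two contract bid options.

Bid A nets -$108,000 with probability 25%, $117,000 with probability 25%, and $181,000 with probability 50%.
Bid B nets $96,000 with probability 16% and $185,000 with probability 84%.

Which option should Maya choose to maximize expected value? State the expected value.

Bid A = 0.25 × (-108000) + 0.25 × 117000 + 0.5 × 181000 = -27000 + 29250 + 90500 = 92750
Bid B = 0.16 × 96000 + 0.84 × 185000 = 15360 + 155400 = 170760

Bid B ($170,760)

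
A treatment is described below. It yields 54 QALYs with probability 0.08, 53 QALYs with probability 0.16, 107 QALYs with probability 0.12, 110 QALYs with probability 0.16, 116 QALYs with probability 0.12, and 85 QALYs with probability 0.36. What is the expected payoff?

EV = 0.08 × 54 + 0.16 × 53 + 0.12 × 107 + 0.16 × 110 + 0.12 × 116 + 0.36 × 85 = 4.32 + 8.48 + 12.84 + 17.6 + 13.92 + 30.6 = 87.76

87.76 QALYs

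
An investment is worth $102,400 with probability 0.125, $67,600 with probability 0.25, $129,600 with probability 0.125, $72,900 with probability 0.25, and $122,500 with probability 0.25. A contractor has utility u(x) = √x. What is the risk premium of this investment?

E[u] = 0.125·√102400 + 0.25·√67600 + 0.125·√129600 + 0.25·√72900 + 0.25·√122500 = 0.125·320 + 0.25·260 + 0.125·360 + 0.25·270 + 0.25·350 = 305
CE = (305)² = 93025
Risk premium = EV − CE = 94750 − 93025 = 1725

$1,725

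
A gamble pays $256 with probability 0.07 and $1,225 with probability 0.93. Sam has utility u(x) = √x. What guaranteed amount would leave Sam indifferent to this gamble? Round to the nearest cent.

E[u] = 0.07·√256 + 0.93·√1225 = 0.07·16 + 0.93·35 = 33.67
CE = (33.67)² = 1133.6689

$1,133.67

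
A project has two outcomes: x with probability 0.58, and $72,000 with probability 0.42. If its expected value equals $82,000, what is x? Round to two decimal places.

0.58·x + 0.42·72000 = 82000
0.58·x = 82000 − 30240 = 51760
x = 51760 / 0.58 = 89241.3793

x = $89,241.38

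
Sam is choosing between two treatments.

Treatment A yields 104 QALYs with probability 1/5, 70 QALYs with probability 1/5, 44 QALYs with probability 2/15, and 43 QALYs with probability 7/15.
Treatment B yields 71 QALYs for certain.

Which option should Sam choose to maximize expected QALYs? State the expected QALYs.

Treatment A = 1/5 × 104 + 1/5 × 70 + 2/15 × 44 + 7/15 × 43 = 20.8 + 14 + 5.8667 + 20.0667 = 60.7333
Treatment B: 71 (certain)

Treatment B (71 QALYs)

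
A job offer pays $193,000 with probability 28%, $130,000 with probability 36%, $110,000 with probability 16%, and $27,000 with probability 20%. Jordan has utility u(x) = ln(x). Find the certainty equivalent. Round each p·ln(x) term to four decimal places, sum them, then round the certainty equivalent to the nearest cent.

E[u] = 0.28·ln(193000) + 0.36·ln(130000) + 0.16·ln(110000) + 0.2·ln(27000) = 3.4077 + 4.2391 + 1.8573 + 2.0407 = 11.5448
CE = e^11.5448 ≈ 103238.80

$103,238.80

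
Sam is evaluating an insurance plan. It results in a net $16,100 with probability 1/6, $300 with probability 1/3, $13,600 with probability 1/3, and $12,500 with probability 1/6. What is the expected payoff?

$9,400

EV = 1/6 × 16100 + 1/3 × 300 + 1/3 × 13600 + 1/6 × 12500 = 2683.3333 + 100 + 4533.3333 + 2083.3333 = 9400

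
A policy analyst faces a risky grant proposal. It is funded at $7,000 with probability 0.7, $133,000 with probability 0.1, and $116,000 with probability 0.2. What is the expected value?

$41,400

EV = 0.7 × 7000 + 0.1 × 133000 + 0.2 × 116000 = 4900 + 13300 + 23200 = 41400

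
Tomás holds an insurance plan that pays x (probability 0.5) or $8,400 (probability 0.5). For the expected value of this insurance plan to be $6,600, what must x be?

0.5·x + 0.5·8400 = 6600
0.5·x = 6600 − 4200 = 2400
x = 2400 / 0.5 = 4800

x = $4,800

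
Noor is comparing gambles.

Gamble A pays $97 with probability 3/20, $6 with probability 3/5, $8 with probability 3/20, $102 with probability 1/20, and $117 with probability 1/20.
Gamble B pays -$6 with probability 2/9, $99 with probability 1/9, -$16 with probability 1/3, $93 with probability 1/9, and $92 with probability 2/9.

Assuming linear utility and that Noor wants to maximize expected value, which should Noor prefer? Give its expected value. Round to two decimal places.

Gamble B ($35.11)

Gamble A = 3/20 × 97 + 3/5 × 6 + 3/20 × 8 + 1/20 × 102 + 1/20 × 117 = 14.55 + 3.6 + 1.2 + 5.1 + 5.85 = 30.3
Gamble B = 2/9 × (-6) + 1/9 × 99 + 1/3 × (-16) + 1/9 × 93 + 2/9 × 92 = -1.3333 + 11 − 5.3333 + 10.3333 + 20.4444 = 35.1111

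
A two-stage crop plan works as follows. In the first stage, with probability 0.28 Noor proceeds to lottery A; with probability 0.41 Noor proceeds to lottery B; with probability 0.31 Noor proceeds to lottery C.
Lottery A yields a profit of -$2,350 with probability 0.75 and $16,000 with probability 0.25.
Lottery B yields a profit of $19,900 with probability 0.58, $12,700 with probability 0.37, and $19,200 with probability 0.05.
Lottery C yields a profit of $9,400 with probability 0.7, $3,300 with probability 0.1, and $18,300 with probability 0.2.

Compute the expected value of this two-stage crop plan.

$10,955.61

EV(A) = 0.75 × (-2350) + 0.25 × 16000 = -1762.5 + 4000 = 2237.5
EV(B) = 0.58 × 19900 + 0.37 × 12700 + 0.05 × 19200 = 11542 + 4699 + 960 = 17201
EV(C) = 0.7 × 9400 + 0.1 × 3300 + 0.2 × 18300 = 6580 + 330 + 3660 = 10570
Overall = 0.28 × 2237.5 + 0.41 × 17201 + 0.31 × 10570 = 626.5 + 7052.41 + 3276.7 = 10955.61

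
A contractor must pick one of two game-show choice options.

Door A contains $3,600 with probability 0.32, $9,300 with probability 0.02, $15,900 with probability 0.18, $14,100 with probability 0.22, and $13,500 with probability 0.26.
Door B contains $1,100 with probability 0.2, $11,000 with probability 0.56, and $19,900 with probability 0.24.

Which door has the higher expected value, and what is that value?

Door A = 0.32 × 3600 + 0.02 × 9300 + 0.18 × 15900 + 0.22 × 14100 + 0.26 × 13500 = 1152 + 186 + 2862 + 3102 + 3510 = 10812
Door B = 0.2 × 1100 + 0.56 × 11000 + 0.24 × 19900 = 220 + 6160 + 4776 = 11156

Door B ($11,156)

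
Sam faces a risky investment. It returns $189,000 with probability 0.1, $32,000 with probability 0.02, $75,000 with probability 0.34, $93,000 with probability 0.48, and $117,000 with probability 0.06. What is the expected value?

EV = 0.1 × 189000 + 0.02 × 32000 + 0.34 × 75000 + 0.48 × 93000 + 0.06 × 117000 = 18900 + 640 + 25500 + 44640 + 7020 = 96700

$96,700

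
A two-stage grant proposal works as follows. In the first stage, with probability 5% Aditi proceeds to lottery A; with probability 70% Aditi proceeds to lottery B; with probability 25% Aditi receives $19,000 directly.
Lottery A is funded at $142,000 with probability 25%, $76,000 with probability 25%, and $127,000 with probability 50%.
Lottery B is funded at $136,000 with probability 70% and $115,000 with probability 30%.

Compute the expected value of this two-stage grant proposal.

EV(A) = 0.25 × 142000 + 0.25 × 76000 + 0.5 × 127000 = 35500 + 19000 + 63500 = 118000
EV(B) = 0.7 × 136000 + 0.3 × 115000 = 95200 + 34500 = 129700
Branch C: 19000 (certain)
Overall = 0.05 × 118000 + 0.7 × 129700 + 0.25 × 19000 = 5900 + 90790 + 4750 = 101440

$101,440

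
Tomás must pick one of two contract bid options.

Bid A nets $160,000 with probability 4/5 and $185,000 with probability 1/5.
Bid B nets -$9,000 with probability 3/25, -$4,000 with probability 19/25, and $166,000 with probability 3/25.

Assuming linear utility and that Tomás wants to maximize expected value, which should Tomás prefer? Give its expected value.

Bid A = 4/5 × 160000 + 1/5 × 185000 = 128000 + 37000 = 165000
Bid B = 3/25 × (-9000) + 19/25 × (-4000) + 3/25 × 166000 = -1080 − 3040 + 19920 = 15800

Bid A ($165,000)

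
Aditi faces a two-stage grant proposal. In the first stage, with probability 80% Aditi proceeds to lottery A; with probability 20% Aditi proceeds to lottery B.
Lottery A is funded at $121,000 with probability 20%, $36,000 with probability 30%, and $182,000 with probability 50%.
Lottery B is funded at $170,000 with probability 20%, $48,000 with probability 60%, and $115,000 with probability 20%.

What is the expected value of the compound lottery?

EV(A) = 0.2 × 121000 + 0.3 × 36000 + 0.5 × 182000 = 24200 + 10800 + 91000 = 126000
EV(B) = 0.2 × 170000 + 0.6 × 48000 + 0.2 × 115000 = 34000 + 28800 + 23000 = 85800
Overall = 0.8 × 126000 + 0.2 × 85800 = 100800 + 17160 = 117960

$117,960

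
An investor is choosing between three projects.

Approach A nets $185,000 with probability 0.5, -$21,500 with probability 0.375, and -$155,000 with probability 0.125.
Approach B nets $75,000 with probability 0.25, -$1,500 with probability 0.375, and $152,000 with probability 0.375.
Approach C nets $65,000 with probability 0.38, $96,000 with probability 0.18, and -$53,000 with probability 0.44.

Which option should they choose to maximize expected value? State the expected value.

Approach A = 0.5 × 185000 + 0.375 × (-21500) + 0.125 × (-155000) = 92500 − 8062.5 − 19375 = 65062.5
Approach B = 0.25 × 75000 + 0.375 × (-1500) + 0.375 × 152000 = 18750 − 562.5 + 57000 = 75187.5
Approach C = 0.38 × 65000 + 0.18 × 96000 + 0.44 × (-53000) = 24700 + 17280 − 23320 = 18660

Approach B ($75,187.50)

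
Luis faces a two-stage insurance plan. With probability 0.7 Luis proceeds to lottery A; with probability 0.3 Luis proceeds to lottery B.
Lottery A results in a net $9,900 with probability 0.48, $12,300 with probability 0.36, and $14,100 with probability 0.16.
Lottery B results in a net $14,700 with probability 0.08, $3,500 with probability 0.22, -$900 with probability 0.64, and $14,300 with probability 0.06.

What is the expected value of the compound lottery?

EV(A) = 0.48 × 9900 + 0.36 × 12300 + 0.16 × 14100 = 4752 + 4428 + 2256 = 11436
EV(B) = 0.08 × 14700 + 0.22 × 3500 + 0.64 × (-900) + 0.06 × 14300 = 1176 + 770 − 576 + 858 = 2228
Overall = 0.7 × 11436 + 0.3 × 2228 = 8005.2 + 668.4 = 8673.6

$8,673.60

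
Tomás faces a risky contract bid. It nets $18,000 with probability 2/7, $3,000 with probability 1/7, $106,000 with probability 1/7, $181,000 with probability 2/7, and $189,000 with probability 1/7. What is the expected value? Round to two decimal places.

$99,428.57

EV = 2/7 × 18000 + 1/7 × 3000 + 1/7 × 106000 + 2/7 × 181000 + 1/7 × 189000 = 5142.8571 + 428.5714 + 15142.8571 + 51714.2857 + 27000 = 99428.5714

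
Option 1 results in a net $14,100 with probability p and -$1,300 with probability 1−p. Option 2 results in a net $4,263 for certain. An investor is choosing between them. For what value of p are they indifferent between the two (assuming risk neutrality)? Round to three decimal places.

p = 0.361

p·14100 + (1−p)·(-1300) = 4263
15400p − 1300 = 4263
p = (4263 + 1300) / 15400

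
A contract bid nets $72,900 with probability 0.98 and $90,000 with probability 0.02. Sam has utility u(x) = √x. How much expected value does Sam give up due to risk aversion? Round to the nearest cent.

$17.64

E[u] = 0.98·√72900 + 0.02·√90000 = 0.98·270 + 0.02·300 = 270.6
CE = (270.6)² = 73224.36
Risk premium = EV − CE = 73242 − 73224.36 = 17.64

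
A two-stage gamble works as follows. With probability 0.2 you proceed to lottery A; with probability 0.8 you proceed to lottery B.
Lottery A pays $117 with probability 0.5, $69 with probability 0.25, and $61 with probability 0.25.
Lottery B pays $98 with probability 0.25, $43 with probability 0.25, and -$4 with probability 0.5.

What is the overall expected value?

$44.80

EV(A) = 0.5 × 117 + 0.25 × 69 + 0.25 × 61 = 58.5 + 17.25 + 15.25 = 91
EV(B) = 0.25 × 98 + 0.25 × 43 + 0.5 × (-4) = 24.5 + 10.75 − 2 = 33.25
Overall = 0.2 × 91 + 0.8 × 33.25 = 18.2 + 26.6 = 44.8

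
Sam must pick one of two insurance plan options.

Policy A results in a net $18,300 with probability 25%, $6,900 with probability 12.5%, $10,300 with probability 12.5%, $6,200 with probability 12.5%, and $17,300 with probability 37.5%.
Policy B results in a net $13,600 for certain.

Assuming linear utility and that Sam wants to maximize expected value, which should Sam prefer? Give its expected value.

Policy A = 0.25 × 18300 + 0.125 × 6900 + 0.125 × 10300 + 0.125 × 6200 + 0.375 × 17300 = 4575 + 862.5 + 1287.5 + 775 + 6487.5 = 13987.5
Policy B: 13600 (certain)

Policy A ($13,987.50)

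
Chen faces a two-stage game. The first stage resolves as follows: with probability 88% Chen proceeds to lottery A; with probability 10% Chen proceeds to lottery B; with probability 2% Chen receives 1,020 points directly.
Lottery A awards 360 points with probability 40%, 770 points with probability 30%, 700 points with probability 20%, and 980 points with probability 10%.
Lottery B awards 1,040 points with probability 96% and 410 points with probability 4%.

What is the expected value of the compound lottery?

EV(A) = 0.4 × 360 + 0.3 × 770 + 0.2 × 700 + 0.1 × 980 = 144 + 231 + 140 + 98 = 613
EV(B) = 0.96 × 1040 + 0.04 × 410 = 998.4 + 16.4 = 1014.8
Branch C: 1020 (certain)
Overall = 0.88 × 613 + 0.1 × 1014.8 + 0.02 × 1020 = 539.44 + 101.48 + 20.4 = 661.32

661.32 points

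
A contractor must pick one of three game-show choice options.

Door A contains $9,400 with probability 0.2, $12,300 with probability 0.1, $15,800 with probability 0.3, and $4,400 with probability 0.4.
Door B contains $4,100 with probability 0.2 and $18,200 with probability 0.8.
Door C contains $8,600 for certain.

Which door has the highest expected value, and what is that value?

Door B ($15,380)

Door A = 0.2 × 9400 + 0.1 × 12300 + 0.3 × 15800 + 0.4 × 4400 = 1880 + 1230 + 4740 + 1760 = 9610
Door B = 0.2 × 4100 + 0.8 × 18200 = 820 + 14560 = 15380
Door C: 8600 (certain)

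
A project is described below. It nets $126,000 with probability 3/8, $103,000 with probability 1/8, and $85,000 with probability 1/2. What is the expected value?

$102,625

EV = 3/8 × 126000 + 1/8 × 103000 + 1/2 × 85000 = 47250 + 12875 + 42500 = 102625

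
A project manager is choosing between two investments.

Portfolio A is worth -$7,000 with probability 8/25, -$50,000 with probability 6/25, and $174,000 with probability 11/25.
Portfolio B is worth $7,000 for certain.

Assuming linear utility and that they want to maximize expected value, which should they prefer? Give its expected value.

Portfolio A = 8/25 × (-7000) + 6/25 × (-50000) + 11/25 × 174000 = -2240 − 12000 + 76560 = 62320
Portfolio B: 7000 (certain)

Portfolio A ($62,320)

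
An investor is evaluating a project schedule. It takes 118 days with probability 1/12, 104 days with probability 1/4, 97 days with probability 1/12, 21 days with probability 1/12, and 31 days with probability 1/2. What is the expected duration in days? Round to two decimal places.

61.17 days

EV = 1/12 × 118 + 1/4 × 104 + 1/12 × 97 + 1/12 × 21 + 1/2 × 31 = 9.8333 + 26 + 8.0833 + 1.75 + 15.5 = 61.1667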